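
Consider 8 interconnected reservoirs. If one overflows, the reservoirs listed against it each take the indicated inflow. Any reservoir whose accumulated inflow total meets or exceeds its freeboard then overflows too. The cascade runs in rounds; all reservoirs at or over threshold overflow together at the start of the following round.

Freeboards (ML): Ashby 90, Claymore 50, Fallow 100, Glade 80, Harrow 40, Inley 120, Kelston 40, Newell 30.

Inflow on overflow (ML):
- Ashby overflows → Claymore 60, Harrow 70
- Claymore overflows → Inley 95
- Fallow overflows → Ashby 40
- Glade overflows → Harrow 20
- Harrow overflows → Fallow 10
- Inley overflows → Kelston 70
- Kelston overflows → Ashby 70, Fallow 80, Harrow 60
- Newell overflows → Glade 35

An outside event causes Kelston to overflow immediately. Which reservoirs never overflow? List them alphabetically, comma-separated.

Ashby, Claymore, Fallow, Glade, Inley, Newell

Round 1 — Kelston overflows (initial).
  Ashby: +70 → 70 < 90
  Fallow: +80 → 80 < 100
  Harrow: +60 → 60 ≥ 40
Round 2 — Harrow overflows.
  Fallow: +10 → 90 < 100
No further overflows.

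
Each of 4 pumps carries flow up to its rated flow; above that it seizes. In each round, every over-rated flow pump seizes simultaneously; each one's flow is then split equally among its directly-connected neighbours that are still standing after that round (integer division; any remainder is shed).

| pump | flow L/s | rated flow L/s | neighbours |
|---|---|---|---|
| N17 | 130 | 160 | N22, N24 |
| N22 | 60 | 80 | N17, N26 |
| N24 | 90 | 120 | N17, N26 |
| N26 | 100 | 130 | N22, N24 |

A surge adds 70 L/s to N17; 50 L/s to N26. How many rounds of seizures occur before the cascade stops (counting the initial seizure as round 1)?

2

Round 1 — N17 at 200 > 160; N26 at 150 > 130. N17, N26 seize.
  N17 sheds 200 L/s to N22, N24: 100 each.
    N22: 60+100 = 160 > 80
    N24: 90+100 = 190 > 120
  N26 sheds 150 L/s to N22, N24: 75 each.
    N22: 160+75 = 235 > 80
    N24: 190+75 = 265 > 120
Round 2 — N22, N24 seize.
  N22 sheds 235 L/s: no online neighbours, lost.
  N24 sheds 265 L/s: no online neighbours, lost.
No further seizures.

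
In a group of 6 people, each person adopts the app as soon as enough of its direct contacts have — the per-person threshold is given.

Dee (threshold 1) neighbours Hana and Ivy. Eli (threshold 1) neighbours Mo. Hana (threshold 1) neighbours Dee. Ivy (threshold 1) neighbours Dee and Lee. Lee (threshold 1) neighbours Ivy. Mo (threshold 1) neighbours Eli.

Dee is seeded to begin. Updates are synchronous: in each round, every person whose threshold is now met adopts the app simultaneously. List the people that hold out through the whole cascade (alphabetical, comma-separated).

Round 1 — Dee adopts the app (initial).
Round 2 — checking thresholds:
  Hana: 1 of 1 neighbours ≥ 1, adopts the app.
  Ivy: 1 of 2 neighbours ≥ 1, adopts the app.
Round 3 — checking thresholds:
  Lee: 1 of 1 neighbours ≥ 1, adopts the app.
Round 4 — no new adoptions; cascade stops.

Eli, Mo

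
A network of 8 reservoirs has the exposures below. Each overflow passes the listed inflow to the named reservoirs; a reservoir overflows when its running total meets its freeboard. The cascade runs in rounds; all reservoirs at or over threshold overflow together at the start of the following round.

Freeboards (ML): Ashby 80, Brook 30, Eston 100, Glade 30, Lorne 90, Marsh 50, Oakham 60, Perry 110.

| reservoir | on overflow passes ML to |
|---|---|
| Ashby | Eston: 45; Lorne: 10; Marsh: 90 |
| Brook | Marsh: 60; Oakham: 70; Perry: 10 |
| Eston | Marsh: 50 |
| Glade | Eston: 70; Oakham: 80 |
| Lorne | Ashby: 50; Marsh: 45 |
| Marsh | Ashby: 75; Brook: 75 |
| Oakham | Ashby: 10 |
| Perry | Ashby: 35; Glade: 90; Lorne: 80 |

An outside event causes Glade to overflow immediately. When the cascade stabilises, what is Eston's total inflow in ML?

Round 1 — Glade overflows (initial).
  Eston: +70 → 70 < 100
  Oakham: +80 → 80 ≥ 60
Round 2 — Oakham overflows.
  Ashby: +10 → 10 < 80
No further overflows.

70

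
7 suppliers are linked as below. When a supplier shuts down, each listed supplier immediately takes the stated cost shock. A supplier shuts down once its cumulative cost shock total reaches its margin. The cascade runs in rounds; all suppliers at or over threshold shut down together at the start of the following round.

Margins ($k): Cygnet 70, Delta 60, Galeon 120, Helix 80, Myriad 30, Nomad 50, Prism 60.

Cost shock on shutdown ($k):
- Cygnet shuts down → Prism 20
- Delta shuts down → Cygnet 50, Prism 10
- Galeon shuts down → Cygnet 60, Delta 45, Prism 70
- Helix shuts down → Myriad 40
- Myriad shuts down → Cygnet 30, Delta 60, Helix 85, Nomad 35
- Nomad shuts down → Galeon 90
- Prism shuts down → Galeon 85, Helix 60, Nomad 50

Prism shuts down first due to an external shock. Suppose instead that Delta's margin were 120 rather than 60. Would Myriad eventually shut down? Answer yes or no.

With Delta's margin at 120:
Round 1 — Prism shuts down (initial).
  Galeon: +85 → 85 < 120
  Helix: +60 → 60 < 80
  Nomad: +50 → 50 ≥ 50
Round 2 — Nomad shuts down.
  Galeon: +90 → 175 ≥ 120
Round 3 — Galeon shuts down.
  Cygnet: +60 → 60 < 70
  Delta: +45 → 45 < 120
No further shutdowns.

no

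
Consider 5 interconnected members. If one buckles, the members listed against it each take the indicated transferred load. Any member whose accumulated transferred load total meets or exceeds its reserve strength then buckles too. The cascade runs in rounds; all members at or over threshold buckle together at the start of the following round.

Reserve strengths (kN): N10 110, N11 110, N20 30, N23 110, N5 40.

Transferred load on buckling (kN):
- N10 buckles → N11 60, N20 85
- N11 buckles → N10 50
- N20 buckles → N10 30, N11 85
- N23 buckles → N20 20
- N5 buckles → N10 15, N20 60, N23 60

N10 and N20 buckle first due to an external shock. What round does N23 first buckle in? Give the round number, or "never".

Round 1 — N10, N20 buckle (initial).
  N11: +60+85 → 145 ≥ 110
Round 2 — N11 buckles.
No further bucklings.

never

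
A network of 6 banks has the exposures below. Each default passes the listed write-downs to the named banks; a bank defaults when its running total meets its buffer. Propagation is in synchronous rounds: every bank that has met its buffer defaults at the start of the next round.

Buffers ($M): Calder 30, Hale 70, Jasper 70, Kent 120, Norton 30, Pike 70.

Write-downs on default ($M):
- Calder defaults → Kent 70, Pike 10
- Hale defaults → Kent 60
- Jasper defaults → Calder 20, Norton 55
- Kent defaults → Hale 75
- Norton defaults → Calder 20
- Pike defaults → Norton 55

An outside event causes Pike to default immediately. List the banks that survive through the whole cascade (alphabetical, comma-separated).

Round 1 — Pike defaults (initial).
  Norton: +55 → 55 ≥ 30
Round 2 — Norton defaults.
  Calder: +20 → 20 < 30
No further defaults.

Calder, Hale, Jasper, Kent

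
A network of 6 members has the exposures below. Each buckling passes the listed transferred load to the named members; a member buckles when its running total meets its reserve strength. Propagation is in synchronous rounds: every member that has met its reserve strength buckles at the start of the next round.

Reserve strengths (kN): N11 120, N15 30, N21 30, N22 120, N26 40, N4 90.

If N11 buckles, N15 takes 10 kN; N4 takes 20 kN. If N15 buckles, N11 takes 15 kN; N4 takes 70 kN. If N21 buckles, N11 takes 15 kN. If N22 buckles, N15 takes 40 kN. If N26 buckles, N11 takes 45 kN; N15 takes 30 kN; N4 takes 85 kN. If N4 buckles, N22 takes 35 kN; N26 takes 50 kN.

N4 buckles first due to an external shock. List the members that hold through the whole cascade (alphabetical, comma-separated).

Round 1 — N4 buckles (initial).
  N22: +35 → 35 < 120
  N26: +50 → 50 ≥ 40
Round 2 — N26 buckles.
  N11: +45 → 45 < 120
  N15: +30 → 30 ≥ 30
Round 3 — N15 buckles.
  N11: +15 → 60 < 120
No further bucklings.

N11, N21, N22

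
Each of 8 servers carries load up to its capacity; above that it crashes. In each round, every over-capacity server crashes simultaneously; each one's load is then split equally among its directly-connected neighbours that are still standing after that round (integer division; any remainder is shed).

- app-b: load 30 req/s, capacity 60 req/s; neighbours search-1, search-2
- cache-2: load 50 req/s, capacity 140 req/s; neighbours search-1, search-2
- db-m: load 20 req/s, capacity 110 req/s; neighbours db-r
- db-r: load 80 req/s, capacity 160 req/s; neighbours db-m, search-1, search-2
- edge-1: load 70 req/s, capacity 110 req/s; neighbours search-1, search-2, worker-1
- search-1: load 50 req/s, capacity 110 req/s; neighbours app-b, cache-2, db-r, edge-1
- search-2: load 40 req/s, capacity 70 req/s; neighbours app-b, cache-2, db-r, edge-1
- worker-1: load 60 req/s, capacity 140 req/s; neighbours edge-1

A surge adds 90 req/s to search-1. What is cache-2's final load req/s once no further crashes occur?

Round 1 — search-1 at 140 > 110. search-1 crashes.
  search-1 sheds 140 req/s to app-b, cache-2, db-r, edge-1: 35 each.
    app-b: 30+35 = 65 > 60
    cache-2: 50+35 = 85 ≤ 140
    db-r: 80+35 = 115 ≤ 160
    edge-1: 70+35 = 105 ≤ 110
Round 2 — app-b crashes.
  app-b sheds 65 req/s to search-2: 65 each.
    search-2: 40+65 = 105 > 70
Round 3 — search-2 crashes.
  search-2 sheds 105 req/s to cache-2, db-r, edge-1: 35 each.
    cache-2: 85+35 = 120 ≤ 140
    db-r: 115+35 = 150 ≤ 160
    edge-1: 105+35 = 140 > 110
Round 4 — edge-1 crashes.
  edge-1 sheds 140 req/s to worker-1: 140 each.
    worker-1: 60+140 = 200 > 140
Round 5 — worker-1 crashes.
  worker-1 sheds 200 req/s: no online neighbours, lost.
No further crashes.

120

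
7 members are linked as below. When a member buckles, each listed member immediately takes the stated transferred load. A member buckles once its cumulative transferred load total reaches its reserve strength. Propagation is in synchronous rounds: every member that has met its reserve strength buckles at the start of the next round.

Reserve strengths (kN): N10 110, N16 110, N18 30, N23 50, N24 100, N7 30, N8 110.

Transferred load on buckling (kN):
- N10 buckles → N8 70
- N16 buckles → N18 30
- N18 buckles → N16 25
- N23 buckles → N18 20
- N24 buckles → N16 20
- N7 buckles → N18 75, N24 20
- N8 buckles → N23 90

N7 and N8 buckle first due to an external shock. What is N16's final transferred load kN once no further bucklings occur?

Round 1 — N7, N8 buckle (initial).
  N18: +75 → 75 ≥ 30
  N23: +90 → 90 ≥ 50
  N24: +20 → 20 < 100
Round 2 — N18, N23 buckle.
  N16: +25 → 25 < 110
No further bucklings.

25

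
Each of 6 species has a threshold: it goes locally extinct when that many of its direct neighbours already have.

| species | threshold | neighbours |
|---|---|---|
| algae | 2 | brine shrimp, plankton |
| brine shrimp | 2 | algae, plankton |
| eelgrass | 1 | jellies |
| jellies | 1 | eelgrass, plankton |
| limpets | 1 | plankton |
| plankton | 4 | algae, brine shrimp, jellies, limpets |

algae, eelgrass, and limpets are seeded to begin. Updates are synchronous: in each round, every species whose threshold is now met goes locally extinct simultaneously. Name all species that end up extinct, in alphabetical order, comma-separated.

Round 1 — algae, eelgrass, limpets go locally extinct (initial).
Round 2 — checking thresholds:
  brine shrimp: 1 of 2 neighbours < 2, holds.
  jellies: 1 of 2 neighbours ≥ 1, goes locally extinct.
  plankton: 2 of 4 neighbours < 4, holds.
Round 3 — no new extinctions; cascade stops.

algae, eelgrass, jellies, limpets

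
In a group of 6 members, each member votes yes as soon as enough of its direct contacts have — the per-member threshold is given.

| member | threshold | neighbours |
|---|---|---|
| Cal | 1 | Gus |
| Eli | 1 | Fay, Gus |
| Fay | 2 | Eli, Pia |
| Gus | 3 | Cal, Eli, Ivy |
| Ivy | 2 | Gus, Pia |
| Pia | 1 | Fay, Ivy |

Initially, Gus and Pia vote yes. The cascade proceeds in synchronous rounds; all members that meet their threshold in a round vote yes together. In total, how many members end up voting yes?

Round 1 — Gus, Pia vote yes (initial).
Round 2 — checking thresholds:
  Cal: 1 of 1 neighbours ≥ 1, votes yes.
  Eli: 1 of 2 neighbours ≥ 1, votes yes.
  Fay: 1 of 2 neighbours < 2, holds.
  Ivy: 2 of 2 neighbours ≥ 2, votes yes.
Round 3 — checking thresholds:
  Fay: 2 of 2 neighbours ≥ 2, votes yes.
Round 4 — no new yes votes; cascade stops.

6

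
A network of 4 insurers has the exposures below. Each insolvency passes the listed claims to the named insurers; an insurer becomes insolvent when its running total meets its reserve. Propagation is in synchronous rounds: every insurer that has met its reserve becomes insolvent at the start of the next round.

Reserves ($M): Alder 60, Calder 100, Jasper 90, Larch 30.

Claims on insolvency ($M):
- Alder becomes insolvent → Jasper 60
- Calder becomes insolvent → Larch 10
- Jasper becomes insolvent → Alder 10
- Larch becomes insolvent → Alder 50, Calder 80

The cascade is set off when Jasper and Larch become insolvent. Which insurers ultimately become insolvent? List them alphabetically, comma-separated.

Alder, Jasper, Larch

Round 1 — Jasper, Larch become insolvent (initial).
  Alder: +10+50 → 60 ≥ 60
  Calder: +80 → 80 < 100
Round 2 — Alder becomes insolvent.
No further insolvencies.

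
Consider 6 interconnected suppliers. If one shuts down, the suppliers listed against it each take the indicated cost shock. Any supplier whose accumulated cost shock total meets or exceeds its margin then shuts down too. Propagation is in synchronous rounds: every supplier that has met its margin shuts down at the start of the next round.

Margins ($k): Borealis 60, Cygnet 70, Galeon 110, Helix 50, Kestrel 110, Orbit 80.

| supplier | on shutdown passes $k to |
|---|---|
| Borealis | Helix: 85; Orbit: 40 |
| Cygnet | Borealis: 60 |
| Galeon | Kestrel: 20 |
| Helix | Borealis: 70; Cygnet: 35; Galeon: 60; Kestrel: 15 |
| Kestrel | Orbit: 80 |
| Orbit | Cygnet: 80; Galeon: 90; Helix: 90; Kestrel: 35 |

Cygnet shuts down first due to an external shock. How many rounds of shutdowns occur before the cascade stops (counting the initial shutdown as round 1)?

3

Round 1 — Cygnet shuts down (initial).
  Borealis: +60 → 60 ≥ 60
Round 2 — Borealis shuts down.
  Helix: +85 → 85 ≥ 50
  Orbit: +40 → 40 < 80
Round 3 — Helix shuts down.
  Galeon: +60 → 60 < 110
  Kestrel: +15 → 15 < 110
No further shutdowns.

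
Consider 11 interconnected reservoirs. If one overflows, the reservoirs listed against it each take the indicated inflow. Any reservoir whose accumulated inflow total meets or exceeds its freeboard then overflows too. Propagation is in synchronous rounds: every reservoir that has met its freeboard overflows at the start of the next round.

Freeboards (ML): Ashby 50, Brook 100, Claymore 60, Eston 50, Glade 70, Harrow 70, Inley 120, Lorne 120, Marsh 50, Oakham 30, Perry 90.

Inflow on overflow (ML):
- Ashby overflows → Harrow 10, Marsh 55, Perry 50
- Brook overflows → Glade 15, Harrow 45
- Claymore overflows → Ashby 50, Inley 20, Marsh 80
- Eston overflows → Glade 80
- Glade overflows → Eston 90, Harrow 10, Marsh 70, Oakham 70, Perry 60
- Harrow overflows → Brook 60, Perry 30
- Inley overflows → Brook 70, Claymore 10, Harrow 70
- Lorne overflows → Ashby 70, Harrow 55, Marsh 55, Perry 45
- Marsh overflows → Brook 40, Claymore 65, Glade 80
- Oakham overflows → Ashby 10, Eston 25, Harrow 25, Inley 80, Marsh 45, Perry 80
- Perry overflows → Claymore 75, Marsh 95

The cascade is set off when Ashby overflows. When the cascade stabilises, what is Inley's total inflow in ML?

100

Round 1 — Ashby overflows (initial).
  Harrow: +10 → 10 < 70
  Marsh: +55 → 55 ≥ 50
  Perry: +50 → 50 < 90
Round 2 — Marsh overflows.
  Brook: +40 → 40 < 100
  Claymore: +65 → 65 ≥ 60
  Glade: +80 → 80 ≥ 70
Round 3 — Claymore, Glade overflow.
  Eston: +90 → 90 ≥ 50
  Harrow: +10 → 20 < 70
  Inley: +20 → 20 < 120
  Oakham: +70 → 70 ≥ 30
  Perry: +60 → 110 ≥ 90
Round 4 — Eston, Oakham, Perry overflow.
  Harrow: +25 → 45 < 70
  Inley: +80 → 100 < 120
No further overflows.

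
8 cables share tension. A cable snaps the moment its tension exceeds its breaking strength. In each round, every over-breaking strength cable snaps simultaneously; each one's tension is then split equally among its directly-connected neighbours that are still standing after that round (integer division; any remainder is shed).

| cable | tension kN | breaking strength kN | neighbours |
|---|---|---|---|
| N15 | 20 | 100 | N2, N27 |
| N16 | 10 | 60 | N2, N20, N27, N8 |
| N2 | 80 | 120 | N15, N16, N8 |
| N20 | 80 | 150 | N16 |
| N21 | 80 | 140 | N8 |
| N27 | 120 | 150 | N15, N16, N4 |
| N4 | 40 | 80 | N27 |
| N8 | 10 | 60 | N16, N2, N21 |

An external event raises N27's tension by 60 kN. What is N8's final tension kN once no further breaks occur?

33

Round 1 — N27 at 180 > 150. N27 snaps.
  N27 sheds 180 kN to N15, N16, N4: 60 each.
    N15: 20+60 = 80 ≤ 100
    N16: 10+60 = 70 > 60
    N4: 40+60 = 100 > 80
Round 2 — N16, N4 snap.
  N16 sheds 70 kN to N2, N20, N8: 23 each (1 lost).
    N2: 80+23 = 103 ≤ 120
    N20: 80+23 = 103 ≤ 150
    N8: 10+23 = 33 ≤ 60
  N4 sheds 100 kN: no online neighbours, lost.
No further breaks.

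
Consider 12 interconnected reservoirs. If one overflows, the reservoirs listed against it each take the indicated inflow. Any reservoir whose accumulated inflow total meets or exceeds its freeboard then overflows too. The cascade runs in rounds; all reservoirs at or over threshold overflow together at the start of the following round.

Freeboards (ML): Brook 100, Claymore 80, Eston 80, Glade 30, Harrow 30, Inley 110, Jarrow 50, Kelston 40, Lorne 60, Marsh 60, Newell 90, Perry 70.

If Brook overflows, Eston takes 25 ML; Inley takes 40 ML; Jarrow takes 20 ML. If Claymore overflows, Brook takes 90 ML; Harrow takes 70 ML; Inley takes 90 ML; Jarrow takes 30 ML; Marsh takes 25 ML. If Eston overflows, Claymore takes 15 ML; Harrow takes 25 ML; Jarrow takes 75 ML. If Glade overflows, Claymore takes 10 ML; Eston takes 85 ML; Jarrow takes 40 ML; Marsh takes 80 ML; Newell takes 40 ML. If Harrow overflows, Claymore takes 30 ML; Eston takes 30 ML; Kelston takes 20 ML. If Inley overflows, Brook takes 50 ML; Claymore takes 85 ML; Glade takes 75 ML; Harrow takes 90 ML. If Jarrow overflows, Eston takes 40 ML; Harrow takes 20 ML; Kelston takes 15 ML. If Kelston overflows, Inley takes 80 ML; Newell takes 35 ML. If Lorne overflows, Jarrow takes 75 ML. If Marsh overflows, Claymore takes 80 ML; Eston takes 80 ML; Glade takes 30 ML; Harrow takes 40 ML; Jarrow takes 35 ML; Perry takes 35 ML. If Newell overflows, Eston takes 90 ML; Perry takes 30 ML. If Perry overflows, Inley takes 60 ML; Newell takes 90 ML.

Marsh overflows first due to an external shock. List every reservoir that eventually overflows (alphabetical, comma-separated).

Round 1 — Marsh overflows (initial).
  Claymore: +80 → 80 ≥ 80
  Eston: +80 → 80 ≥ 80
  Glade: +30 → 30 ≥ 30
  Harrow: +40 → 40 ≥ 30
  Jarrow: +35 → 35 < 50
  Perry: +35 → 35 < 70
Round 2 — Claymore, Eston, Glade, Harrow overflow.
  Brook: +90 → 90 < 100
  Inley: +90 → 90 < 110
  Jarrow: +30+75+40 → 180 ≥ 50
  Kelston: +20 → 20 < 40
  Newell: +40 → 40 < 90
Round 3 — Jarrow overflows.
  Kelston: +15 → 35 < 40
No further overflows.

Claymore, Eston, Glade, Harrow, Jarrow, Marsh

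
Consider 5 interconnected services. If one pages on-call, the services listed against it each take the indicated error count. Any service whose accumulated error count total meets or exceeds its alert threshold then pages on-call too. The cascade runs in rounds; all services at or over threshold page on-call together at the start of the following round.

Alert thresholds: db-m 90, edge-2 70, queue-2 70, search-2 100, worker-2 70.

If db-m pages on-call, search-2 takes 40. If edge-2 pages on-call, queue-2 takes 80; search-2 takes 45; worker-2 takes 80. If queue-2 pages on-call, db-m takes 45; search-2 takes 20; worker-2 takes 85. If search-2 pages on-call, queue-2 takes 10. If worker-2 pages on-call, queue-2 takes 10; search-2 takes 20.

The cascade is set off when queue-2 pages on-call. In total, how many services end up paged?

Round 1 — queue-2 pages on-call (initial).
  db-m: +45 → 45 < 90
  search-2: +20 → 20 < 100
  worker-2: +85 → 85 ≥ 70
Round 2 — worker-2 pages on-call.
  search-2: +20 → 40 < 100
No further pages.

2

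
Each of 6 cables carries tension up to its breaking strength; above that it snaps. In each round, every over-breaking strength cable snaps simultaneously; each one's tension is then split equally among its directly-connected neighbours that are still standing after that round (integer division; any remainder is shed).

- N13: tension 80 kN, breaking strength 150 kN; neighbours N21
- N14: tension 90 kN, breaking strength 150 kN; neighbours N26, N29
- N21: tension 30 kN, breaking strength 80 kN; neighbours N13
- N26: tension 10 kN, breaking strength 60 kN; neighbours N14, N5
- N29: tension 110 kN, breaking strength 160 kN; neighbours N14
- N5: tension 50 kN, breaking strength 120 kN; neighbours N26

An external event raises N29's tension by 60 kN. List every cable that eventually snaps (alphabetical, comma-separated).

N14, N26, N29, N5

Round 1 — N29 at 170 > 160. N29 snaps.
  N29 sheds 170 kN to N14: 170 each.
    N14: 90+170 = 260 > 150
Round 2 — N14 snaps.
  N14 sheds 260 kN to N26: 260 each.
    N26: 10+260 = 270 > 60
Round 3 — N26 snaps.
  N26 sheds 270 kN to N5: 270 each.
    N5: 50+270 = 320 > 120
Round 4 — N5 snaps.
  N5 sheds 320 kN: no online neighbours, lost.
No further breaks.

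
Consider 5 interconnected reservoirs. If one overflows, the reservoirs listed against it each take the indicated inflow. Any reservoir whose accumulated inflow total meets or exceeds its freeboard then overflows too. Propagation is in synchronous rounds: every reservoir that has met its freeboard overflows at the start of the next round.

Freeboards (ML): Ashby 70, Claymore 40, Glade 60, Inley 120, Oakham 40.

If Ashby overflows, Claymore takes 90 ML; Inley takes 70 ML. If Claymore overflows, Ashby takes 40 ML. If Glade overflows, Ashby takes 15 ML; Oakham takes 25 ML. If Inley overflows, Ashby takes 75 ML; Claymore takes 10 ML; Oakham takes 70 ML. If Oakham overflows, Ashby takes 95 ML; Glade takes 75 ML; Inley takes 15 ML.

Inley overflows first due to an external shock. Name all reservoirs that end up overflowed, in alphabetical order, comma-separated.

Ashby, Claymore, Glade, Inley, Oakham

Round 1 — Inley overflows (initial).
  Ashby: +75 → 75 ≥ 70
  Claymore: +10 → 10 < 40
  Oakham: +70 → 70 ≥ 40
Round 2 — Ashby, Oakham overflow.
  Claymore: +90 → 100 ≥ 40
  Glade: +75 → 75 ≥ 60
Round 3 — Claymore, Glade overflow.
No further overflows.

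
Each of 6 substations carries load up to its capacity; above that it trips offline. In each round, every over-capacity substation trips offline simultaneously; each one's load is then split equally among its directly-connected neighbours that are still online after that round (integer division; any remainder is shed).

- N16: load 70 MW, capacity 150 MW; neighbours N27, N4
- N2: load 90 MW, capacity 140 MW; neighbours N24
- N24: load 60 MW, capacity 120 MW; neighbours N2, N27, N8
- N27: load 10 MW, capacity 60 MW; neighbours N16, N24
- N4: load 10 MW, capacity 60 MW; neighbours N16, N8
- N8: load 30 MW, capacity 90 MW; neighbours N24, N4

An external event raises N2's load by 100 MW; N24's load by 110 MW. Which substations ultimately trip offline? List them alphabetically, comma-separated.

Round 1 — N2 at 190 > 140; N24 at 170 > 120. N2, N24 trip offline.
  N2 sheds 190 MW: no online neighbours, lost.
  N24 sheds 170 MW to N27, N8: 85 each.
    N27: 10+85 = 95 > 60
    N8: 30+85 = 115 > 90
Round 2 — N27, N8 trip offline.
  N27 sheds 95 MW to N16: 95 each.
    N16: 70+95 = 165 > 150
  N8 sheds 115 MW to N4: 115 each.
    N4: 10+115 = 125 > 60
Round 3 — N16, N4 trip offline.
  N16 sheds 165 MW: no online neighbours, lost.
  N4 sheds 125 MW: no online neighbours, lost.
No further trips.

N16, N2, N24, N27, N4, N8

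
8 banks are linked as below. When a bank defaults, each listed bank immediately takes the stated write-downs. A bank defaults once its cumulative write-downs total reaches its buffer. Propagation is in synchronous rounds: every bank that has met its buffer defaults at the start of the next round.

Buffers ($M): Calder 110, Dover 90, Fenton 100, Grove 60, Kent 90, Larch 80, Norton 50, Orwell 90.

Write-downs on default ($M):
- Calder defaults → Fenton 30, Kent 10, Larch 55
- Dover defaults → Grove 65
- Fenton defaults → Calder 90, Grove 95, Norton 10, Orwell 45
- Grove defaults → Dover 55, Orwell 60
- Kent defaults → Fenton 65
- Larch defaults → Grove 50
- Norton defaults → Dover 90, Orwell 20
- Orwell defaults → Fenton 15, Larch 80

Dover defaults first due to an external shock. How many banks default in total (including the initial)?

2

Round 1 — Dover defaults (initial).
  Grove: +65 → 65 ≥ 60
Round 2 — Grove defaults.
  Orwell: +60 → 60 < 90
No further defaults.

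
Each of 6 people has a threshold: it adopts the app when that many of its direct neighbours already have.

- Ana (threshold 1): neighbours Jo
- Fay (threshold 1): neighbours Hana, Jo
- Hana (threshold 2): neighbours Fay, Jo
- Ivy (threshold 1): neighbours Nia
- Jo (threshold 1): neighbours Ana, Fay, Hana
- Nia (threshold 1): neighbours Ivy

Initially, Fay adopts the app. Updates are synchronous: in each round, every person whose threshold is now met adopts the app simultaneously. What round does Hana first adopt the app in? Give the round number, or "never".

Round 1 — Fay adopts the app (initial).
Round 2 — checking thresholds:
  Hana: 1 of 2 neighbours < 2, holds.
  Jo: 1 of 3 neighbours ≥ 1, adopts the app.
Round 3 — checking thresholds:
  Ana: 1 of 1 neighbours ≥ 1, adopts the app.
  Hana: 2 of 2 neighbours ≥ 2, adopts the app.
Round 4 — no new adoptions; cascade stops.

3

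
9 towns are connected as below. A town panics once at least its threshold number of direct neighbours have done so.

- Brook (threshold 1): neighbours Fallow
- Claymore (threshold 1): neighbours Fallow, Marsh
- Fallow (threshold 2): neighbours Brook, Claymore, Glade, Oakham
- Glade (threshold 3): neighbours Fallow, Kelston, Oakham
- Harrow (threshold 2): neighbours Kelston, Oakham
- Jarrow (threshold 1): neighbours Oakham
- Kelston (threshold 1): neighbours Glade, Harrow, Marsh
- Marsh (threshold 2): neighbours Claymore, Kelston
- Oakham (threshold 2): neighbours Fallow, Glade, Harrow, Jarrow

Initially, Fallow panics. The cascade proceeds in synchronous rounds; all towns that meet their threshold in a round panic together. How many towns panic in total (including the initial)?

3

Round 1 — Fallow panics (initial).
Round 2 — checking thresholds:
  Brook: 1 of 1 neighbours ≥ 1, panics.
  Claymore: 1 of 2 neighbours ≥ 1, panics.
  Glade: 1 of 3 neighbours < 3, holds.
  Oakham: 1 of 4 neighbours < 2, holds.
Round 3 — no new panics; cascade stops.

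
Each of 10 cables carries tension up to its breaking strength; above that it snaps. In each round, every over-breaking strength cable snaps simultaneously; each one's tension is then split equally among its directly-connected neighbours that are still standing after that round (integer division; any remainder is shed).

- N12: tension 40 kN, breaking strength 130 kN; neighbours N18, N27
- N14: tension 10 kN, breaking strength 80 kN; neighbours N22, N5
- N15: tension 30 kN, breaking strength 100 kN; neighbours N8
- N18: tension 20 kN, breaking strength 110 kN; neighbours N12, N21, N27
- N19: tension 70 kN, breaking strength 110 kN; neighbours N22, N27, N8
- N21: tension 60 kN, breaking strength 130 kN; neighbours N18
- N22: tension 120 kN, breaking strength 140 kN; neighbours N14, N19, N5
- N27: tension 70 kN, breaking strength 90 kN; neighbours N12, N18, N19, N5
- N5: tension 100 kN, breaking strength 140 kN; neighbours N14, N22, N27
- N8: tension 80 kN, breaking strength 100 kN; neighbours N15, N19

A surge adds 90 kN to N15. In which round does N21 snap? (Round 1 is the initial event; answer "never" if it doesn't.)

never

Round 1 — N15 at 120 > 100. N15 snaps.
  N15 sheds 120 kN to N8: 120 each.
    N8: 80+120 = 200 > 100
Round 2 — N8 snaps.
  N8 sheds 200 kN to N19: 200 each.
    N19: 70+200 = 270 > 110
Round 3 — N19 snaps.
  N19 sheds 270 kN to N22, N27: 135 each.
    N22: 120+135 = 255 > 140
    N27: 70+135 = 205 > 90
Round 4 — N22, N27 snap.
  N22 sheds 255 kN to N14, N5: 127 each (1 lost).
    N14: 10+127 = 137 > 80
    N5: 100+127 = 227 > 140
  N27 sheds 205 kN to N12, N18, N5: 68 each (1 lost).
    N12: 40+68 = 108 ≤ 130
    N18: 20+68 = 88 ≤ 110
    N5: 227+68 = 295 > 140
Round 5 — N14, N5 snap.
  N14 sheds 137 kN: no online neighbours, lost.
  N5 sheds 295 kN: no online neighbours, lost.
No further breaks.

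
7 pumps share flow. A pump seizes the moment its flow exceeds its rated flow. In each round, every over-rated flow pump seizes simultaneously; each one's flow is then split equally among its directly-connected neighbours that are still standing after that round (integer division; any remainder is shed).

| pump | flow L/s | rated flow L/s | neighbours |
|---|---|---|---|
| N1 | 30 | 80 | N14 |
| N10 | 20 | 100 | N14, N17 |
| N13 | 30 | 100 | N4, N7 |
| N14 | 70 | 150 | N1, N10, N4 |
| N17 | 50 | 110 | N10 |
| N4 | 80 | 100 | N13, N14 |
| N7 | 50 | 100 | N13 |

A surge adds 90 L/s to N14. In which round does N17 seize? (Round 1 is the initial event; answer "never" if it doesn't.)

never

Round 1 — N14 at 160 > 150. N14 seizes.
  N14 sheds 160 L/s to N1, N10, N4: 53 each (1 lost).
    N1: 30+53 = 83 > 80
    N10: 20+53 = 73 ≤ 100
    N4: 80+53 = 133 > 100
Round 2 — N1, N4 seize.
  N1 sheds 83 L/s: no online neighbours, lost.
  N4 sheds 133 L/s to N13: 133 each.
    N13: 30+133 = 163 > 100
Round 3 — N13 seizes.
  N13 sheds 163 L/s to N7: 163 each.
    N7: 50+163 = 213 > 100
Round 4 — N7 seizes.
  N7 sheds 213 L/s: no online neighbours, lost.
No further seizures.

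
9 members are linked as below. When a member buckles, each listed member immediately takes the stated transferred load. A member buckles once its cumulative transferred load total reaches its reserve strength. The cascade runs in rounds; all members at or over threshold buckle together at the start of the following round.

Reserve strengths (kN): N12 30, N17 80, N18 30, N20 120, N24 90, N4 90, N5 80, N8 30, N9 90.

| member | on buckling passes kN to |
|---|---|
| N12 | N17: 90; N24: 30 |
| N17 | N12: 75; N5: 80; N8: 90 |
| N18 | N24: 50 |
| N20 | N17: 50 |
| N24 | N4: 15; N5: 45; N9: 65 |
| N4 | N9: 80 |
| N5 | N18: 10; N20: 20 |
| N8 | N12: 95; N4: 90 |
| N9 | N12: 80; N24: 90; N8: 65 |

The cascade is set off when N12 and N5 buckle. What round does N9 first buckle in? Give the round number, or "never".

Round 1 — N12, N5 buckle (initial).
  N17: +90 → 90 ≥ 80
  N18: +10 → 10 < 30
  N20: +20 → 20 < 120
  N24: +30 → 30 < 90
Round 2 — N17 buckles.
  N8: +90 → 90 ≥ 30
Round 3 — N8 buckles.
  N4: +90 → 90 ≥ 90
Round 4 — N4 buckles.
  N9: +80 → 80 < 90
No further bucklings.

never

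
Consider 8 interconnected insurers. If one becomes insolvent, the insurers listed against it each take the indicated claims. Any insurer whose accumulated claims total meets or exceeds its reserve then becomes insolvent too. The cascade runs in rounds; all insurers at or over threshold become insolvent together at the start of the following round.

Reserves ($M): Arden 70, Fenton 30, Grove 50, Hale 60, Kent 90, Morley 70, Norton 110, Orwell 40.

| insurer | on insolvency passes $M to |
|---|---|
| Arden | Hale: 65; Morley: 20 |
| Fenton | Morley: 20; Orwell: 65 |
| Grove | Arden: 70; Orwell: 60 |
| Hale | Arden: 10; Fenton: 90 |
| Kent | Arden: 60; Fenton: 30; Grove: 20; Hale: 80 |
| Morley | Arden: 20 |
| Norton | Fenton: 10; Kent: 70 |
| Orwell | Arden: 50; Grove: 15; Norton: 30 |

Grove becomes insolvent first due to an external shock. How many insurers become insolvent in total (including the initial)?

Round 1 — Grove becomes insolvent (initial).
  Arden: +70 → 70 ≥ 70
  Orwell: +60 → 60 ≥ 40
Round 2 — Arden, Orwell become insolvent.
  Hale: +65 → 65 ≥ 60
  Morley: +20 → 20 < 70
  Norton: +30 → 30 < 110
Round 3 — Hale becomes insolvent.
  Fenton: +90 → 90 ≥ 30
Round 4 — Fenton becomes insolvent.
  Morley: +20 → 40 < 70
No further insolvencies.

5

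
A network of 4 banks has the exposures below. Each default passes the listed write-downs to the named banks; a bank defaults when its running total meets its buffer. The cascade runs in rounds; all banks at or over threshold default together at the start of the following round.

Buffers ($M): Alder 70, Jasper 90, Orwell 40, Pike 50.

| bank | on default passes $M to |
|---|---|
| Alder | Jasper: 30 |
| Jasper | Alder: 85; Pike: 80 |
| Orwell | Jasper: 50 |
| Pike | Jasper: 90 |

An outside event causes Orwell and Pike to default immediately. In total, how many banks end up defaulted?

Round 1 — Orwell, Pike default (initial).
  Jasper: +50+90 → 140 ≥ 90
Round 2 — Jasper defaults.
  Alder: +85 → 85 ≥ 70
Round 3 — Alder defaults.
No further defaults.

4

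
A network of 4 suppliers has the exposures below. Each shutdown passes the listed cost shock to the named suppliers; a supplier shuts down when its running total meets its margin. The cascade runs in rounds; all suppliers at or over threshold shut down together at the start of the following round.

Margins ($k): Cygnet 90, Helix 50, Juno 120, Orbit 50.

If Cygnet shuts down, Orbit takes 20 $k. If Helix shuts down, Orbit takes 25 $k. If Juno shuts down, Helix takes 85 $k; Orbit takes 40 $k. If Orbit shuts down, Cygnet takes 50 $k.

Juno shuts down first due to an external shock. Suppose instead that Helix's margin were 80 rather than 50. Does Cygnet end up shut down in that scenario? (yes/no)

With Helix's margin at 80:
Round 1 — Juno shuts down (initial).
  Helix: +85 → 85 ≥ 80
  Orbit: +40 → 40 < 50
Round 2 — Helix shuts down.
  Orbit: +25 → 65 ≥ 50
Round 3 — Orbit shuts down.
  Cygnet: +50 → 50 < 90
No further shutdowns.

no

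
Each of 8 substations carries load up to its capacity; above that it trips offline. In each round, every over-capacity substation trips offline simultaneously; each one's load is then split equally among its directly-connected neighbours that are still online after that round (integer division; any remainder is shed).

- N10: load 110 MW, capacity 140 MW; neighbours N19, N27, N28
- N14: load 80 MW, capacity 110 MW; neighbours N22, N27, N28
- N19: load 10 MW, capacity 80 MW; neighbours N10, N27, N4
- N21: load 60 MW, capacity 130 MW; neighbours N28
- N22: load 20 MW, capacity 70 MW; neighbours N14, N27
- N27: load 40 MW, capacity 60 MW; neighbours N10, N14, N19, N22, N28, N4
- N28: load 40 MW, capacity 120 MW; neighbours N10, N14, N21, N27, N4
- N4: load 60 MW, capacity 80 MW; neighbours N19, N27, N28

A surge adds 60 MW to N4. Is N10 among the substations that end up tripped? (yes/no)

Round 1 — N4 at 120 > 80. N4 trips offline.
  N4 sheds 120 MW to N19, N27, N28: 40 each.
    N19: 10+40 = 50 ≤ 80
    N27: 40+40 = 80 > 60
    N28: 40+40 = 80 ≤ 120
Round 2 — N27 trips offline.
  N27 sheds 80 MW to N10, N14, N19, N22, N28: 16 each.
    N10: 110+16 = 126 ≤ 140
    N14: 80+16 = 96 ≤ 110
    N19: 50+16 = 66 ≤ 80
    N22: 20+16 = 36 ≤ 70
    N28: 80+16 = 96 ≤ 120
No further trips.

no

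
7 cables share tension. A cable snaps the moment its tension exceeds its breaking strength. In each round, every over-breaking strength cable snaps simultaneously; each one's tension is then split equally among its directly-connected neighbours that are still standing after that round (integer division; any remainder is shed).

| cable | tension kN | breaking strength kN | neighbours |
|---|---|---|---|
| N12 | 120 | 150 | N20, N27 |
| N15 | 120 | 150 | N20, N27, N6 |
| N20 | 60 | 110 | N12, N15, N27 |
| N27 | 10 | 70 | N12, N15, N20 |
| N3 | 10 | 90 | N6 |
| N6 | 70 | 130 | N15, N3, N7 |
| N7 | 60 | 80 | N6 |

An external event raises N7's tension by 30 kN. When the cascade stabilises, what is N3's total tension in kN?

90

Round 1 — N7 at 90 > 80. N7 snaps.
  N7 sheds 90 kN to N6: 90 each.
    N6: 70+90 = 160 > 130
Round 2 — N6 snaps.
  N6 sheds 160 kN to N15, N3: 80 each.
    N15: 120+80 = 200 > 150
    N3: 10+80 = 90 ≤ 90
Round 3 — N15 snaps.
  N15 sheds 200 kN to N20, N27: 100 each.
    N20: 60+100 = 160 > 110
    N27: 10+100 = 110 > 70
Round 4 — N20, N27 snap.
  N20 sheds 160 kN to N12: 160 each.
    N12: 120+160 = 280 > 150
  N27 sheds 110 kN to N12: 110 each.
    N12: 280+110 = 390 > 150
Round 5 — N12 snaps.
  N12 sheds 390 kN: no online neighbours, lost.
No further breaks.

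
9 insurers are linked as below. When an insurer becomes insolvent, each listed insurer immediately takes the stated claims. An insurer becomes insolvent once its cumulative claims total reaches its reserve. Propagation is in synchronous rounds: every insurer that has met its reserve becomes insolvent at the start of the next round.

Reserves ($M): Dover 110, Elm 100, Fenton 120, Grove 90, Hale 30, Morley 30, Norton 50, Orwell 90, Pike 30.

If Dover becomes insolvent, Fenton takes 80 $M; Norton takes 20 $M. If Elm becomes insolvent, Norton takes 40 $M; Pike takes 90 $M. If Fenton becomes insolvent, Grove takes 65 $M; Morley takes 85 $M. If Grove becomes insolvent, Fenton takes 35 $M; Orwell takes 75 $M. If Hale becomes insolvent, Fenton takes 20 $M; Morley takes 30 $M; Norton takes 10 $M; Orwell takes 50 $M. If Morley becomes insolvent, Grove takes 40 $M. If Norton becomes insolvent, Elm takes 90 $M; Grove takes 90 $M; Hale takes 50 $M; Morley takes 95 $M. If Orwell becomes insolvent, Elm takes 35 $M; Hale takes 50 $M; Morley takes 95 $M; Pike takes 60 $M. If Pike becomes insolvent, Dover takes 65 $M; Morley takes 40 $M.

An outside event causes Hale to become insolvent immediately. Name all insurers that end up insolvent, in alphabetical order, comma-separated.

Hale, Morley

Round 1 — Hale becomes insolvent (initial).
  Fenton: +20 → 20 < 120
  Morley: +30 → 30 ≥ 30
  Norton: +10 → 10 < 50
  Orwell: +50 → 50 < 90
Round 2 — Morley becomes insolvent.
  Grove: +40 → 40 < 90
No further insolvencies.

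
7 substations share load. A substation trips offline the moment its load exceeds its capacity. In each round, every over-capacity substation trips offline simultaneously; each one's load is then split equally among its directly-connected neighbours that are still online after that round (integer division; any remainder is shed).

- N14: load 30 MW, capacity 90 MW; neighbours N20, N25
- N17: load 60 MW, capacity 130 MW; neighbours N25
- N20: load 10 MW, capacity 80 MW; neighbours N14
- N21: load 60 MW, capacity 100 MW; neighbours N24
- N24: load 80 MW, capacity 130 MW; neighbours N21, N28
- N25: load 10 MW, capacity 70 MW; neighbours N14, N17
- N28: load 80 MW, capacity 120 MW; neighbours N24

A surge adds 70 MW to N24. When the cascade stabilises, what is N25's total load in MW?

Round 1 — N24 at 150 > 130. N24 trips offline.
  N24 sheds 150 MW to N21, N28: 75 each.
    N21: 60+75 = 135 > 100
    N28: 80+75 = 155 > 120
Round 2 — N21, N28 trip offline.
  N21 sheds 135 MW: no online neighbours, lost.
  N28 sheds 155 MW: no online neighbours, lost.
No further trips.

10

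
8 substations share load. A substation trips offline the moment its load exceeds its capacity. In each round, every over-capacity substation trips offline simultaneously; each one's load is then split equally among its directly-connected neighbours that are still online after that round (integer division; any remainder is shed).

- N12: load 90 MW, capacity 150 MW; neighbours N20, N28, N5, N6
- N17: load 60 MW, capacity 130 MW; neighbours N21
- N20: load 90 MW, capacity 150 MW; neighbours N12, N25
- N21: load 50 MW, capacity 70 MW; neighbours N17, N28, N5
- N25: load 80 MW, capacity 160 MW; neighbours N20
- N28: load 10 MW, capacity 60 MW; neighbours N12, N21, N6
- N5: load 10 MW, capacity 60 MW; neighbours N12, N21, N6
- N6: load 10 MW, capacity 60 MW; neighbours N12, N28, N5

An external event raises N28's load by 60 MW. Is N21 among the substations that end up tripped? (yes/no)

Round 1 — N28 at 70 > 60. N28 trips offline.
  N28 sheds 70 MW to N12, N21, N6: 23 each (1 lost).
    N12: 90+23 = 113 ≤ 150
    N21: 50+23 = 73 > 70
    N6: 10+23 = 33 ≤ 60
Round 2 — N21 trips offline.
  N21 sheds 73 MW to N17, N5: 36 each (1 lost).
    N17: 60+36 = 96 ≤ 130
    N5: 10+36 = 46 ≤ 60
No further trips.

yes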